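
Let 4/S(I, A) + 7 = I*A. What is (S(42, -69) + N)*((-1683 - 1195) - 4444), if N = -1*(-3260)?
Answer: -9905929616/415 ≈ -2.3870e+7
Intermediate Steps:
N = 3260
S(I, A) = 4/(-7 + A*I) (S(I, A) = 4/(-7 + I*A) = 4/(-7 + A*I))
(S(42, -69) + N)*((-1683 - 1195) - 4444) = (4/(-7 - 69*42) + 3260)*((-1683 - 1195) - 4444) = (4/(-7 - 2898) + 3260)*(-2878 - 4444) = (4/(-2905) + 3260)*(-7322) = (4*(-1/2905) + 3260)*(-7322) = (-4/2905 + 3260)*(-7322) = (9470296/2905)*(-7322) = -9905929616/415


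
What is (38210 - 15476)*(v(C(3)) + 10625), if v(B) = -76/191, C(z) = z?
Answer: 46134083466/191 ≈ 2.4154e+8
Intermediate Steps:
v(B) = -76/191 (v(B) = -76*1/191 = -76/191)
(38210 - 15476)*(v(C(3)) + 10625) = (38210 - 15476)*(-76/191 + 10625) = 22734*(2029299/191) = 46134083466/191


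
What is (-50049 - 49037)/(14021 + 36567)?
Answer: -49543/25294 ≈ -1.9587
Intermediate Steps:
(-50049 - 49037)/(14021 + 36567) = -99086/50588 = -99086*1/50588 = -49543/25294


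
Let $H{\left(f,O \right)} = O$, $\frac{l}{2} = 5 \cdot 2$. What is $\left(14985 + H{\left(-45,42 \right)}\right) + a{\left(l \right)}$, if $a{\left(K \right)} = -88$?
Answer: $14939$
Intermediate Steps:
$l = 20$ ($l = 2 \cdot 5 \cdot 2 = 2 \cdot 10 = 20$)
$\left(14985 + H{\left(-45,42 \right)}\right) + a{\left(l \right)} = \left(14985 + 42\right) - 88 = 15027 - 88 = 14939$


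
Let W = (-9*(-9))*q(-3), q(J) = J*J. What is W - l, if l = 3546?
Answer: -2817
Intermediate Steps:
q(J) = J²
W = 729 (W = -9*(-9)*(-3)² = 81*9 = 729)
W - l = 729 - 1*3546 = 729 - 3546 = -2817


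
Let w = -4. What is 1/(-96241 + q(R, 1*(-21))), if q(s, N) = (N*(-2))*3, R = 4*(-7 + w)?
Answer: -1/96115 ≈ -1.0404e-5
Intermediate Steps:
R = -44 (R = 4*(-7 - 4) = 4*(-11) = -44)
q(s, N) = -6*N (q(s, N) = -2*N*3 = -6*N)
1/(-96241 + q(R, 1*(-21))) = 1/(-96241 - 6*(-21)) = 1/(-96241 + 126) = 1/(-96115) = -1/96115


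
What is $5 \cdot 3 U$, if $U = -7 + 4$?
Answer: $-45$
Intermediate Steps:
$U = -3$
$5 \cdot 3 U = 5 \cdot 3 \left(-3\right) = 15 \left(-3\right) = -45$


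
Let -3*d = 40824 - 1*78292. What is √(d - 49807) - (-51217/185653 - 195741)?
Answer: 36339955090/185653 + I*√335859/3 ≈ 1.9574e+5 + 193.18*I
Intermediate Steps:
d = 37468/3 (d = -(40824 - 1*78292)/3 = -(40824 - 78292)/3 = -⅓*(-37468) = 37468/3 ≈ 12489.)
√(d - 49807) - (-51217/185653 - 195741) = √(37468/3 - 49807) - (-51217/185653 - 195741) = √(-111953/3) - (-51217*1/185653 - 195741) = I*√335859/3 - (-51217/185653 - 195741) = I*√335859/3 - 1*(-36339955090/185653) = I*√335859/3 + 36339955090/185653 = 36339955090/185653 + I*√335859/3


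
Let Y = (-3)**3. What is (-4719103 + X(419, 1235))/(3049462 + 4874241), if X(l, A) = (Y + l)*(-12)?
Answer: -4723807/7923703 ≈ -0.59616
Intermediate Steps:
Y = -27
X(l, A) = 324 - 12*l (X(l, A) = (-27 + l)*(-12) = 324 - 12*l)
(-4719103 + X(419, 1235))/(3049462 + 4874241) = (-4719103 + (324 - 12*419))/(3049462 + 4874241) = (-4719103 + (324 - 5028))/7923703 = (-4719103 - 4704)*(1/7923703) = -4723807*1/7923703 = -4723807/7923703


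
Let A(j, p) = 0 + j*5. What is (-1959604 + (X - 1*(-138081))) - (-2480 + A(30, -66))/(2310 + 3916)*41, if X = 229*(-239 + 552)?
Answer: -5447222833/3113 ≈ -1.7498e+6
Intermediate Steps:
A(j, p) = 5*j (A(j, p) = 0 + 5*j = 5*j)
X = 71677 (X = 229*313 = 71677)
(-1959604 + (X - 1*(-138081))) - (-2480 + A(30, -66))/(2310 + 3916)*41 = (-1959604 + (71677 - 1*(-138081))) - (-2480 + 5*30)/(2310 + 3916)*41 = (-1959604 + (71677 + 138081)) - (-2480 + 150)/6226*41 = (-1959604 + 209758) - (-2330*1/6226)*41 = -1749846 - (-1165)*41/3113 = -1749846 - 1*(-47765/3113) = -1749846 + 47765/3113 = -5447222833/3113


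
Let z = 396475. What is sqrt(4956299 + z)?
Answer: sqrt(5352774) ≈ 2313.6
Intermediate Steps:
sqrt(4956299 + z) = sqrt(4956299 + 396475) = sqrt(5352774)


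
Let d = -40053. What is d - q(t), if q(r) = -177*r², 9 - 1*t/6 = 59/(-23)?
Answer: 429669195/529 ≈ 8.1223e+5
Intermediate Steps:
t = 1596/23 (t = 54 - 354/(-23) = 54 - 354*(-1)/23 = 54 - 6*(-59/23) = 54 + 354/23 = 1596/23 ≈ 69.391)
d - q(t) = -40053 - (-177)*(1596/23)² = -40053 - (-177)*2547216/529 = -40053 - 1*(-450857232/529) = -40053 + 450857232/529 = 429669195/529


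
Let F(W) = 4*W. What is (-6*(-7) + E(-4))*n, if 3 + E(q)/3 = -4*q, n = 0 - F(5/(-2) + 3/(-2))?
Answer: 1296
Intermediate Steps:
n = 16 (n = 0 - 4*(5/(-2) + 3/(-2)) = 0 - 4*(5*(-½) + 3*(-½)) = 0 - 4*(-5/2 - 3/2) = 0 - 4*(-4) = 0 - 1*(-16) = 0 + 16 = 16)
E(q) = -9 - 12*q (E(q) = -9 + 3*(-4*q) = -9 - 12*q)
(-6*(-7) + E(-4))*n = (-6*(-7) + (-9 - 12*(-4)))*16 = (42 + (-9 + 48))*16 = (42 + 39)*16 = 81*16 = 1296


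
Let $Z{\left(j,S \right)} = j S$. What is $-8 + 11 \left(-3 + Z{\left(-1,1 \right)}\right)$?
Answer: $-52$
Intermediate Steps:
$Z{\left(j,S \right)} = S j$
$-8 + 11 \left(-3 + Z{\left(-1,1 \right)}\right) = -8 + 11 \left(-3 + 1 \left(-1\right)\right) = -8 + 11 \left(-3 - 1\right) = -8 + 11 \left(-4\right) = -8 - 44 = -52$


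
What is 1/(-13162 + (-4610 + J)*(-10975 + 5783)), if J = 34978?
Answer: -1/157683818 ≈ -6.3418e-9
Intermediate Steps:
1/(-13162 + (-4610 + J)*(-10975 + 5783)) = 1/(-13162 + (-4610 + 34978)*(-10975 + 5783)) = 1/(-13162 + 30368*(-5192)) = 1/(-13162 - 157670656) = 1/(-157683818) = -1/157683818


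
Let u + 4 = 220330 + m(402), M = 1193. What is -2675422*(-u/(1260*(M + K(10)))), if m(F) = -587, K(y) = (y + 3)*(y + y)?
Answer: 293947277429/915390 ≈ 3.2112e+5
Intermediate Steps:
K(y) = 2*y*(3 + y) (K(y) = (3 + y)*(2*y) = 2*y*(3 + y))
u = 219739 (u = -4 + (220330 - 587) = -4 + 219743 = 219739)
-2675422*(-u/(1260*(M + K(10)))) = -2675422*(-219739/(1260*(1193 + 2*10*(3 + 10)))) = -2675422*(-219739/(1260*(1193 + 2*10*13))) = -2675422*(-219739/(1260*(1193 + 260))) = -2675422/((1453*(-1260))*(1/219739)) = -2675422/((-1830780*1/219739)) = -2675422/(-1830780/219739) = -2675422*(-219739/1830780) = 293947277429/915390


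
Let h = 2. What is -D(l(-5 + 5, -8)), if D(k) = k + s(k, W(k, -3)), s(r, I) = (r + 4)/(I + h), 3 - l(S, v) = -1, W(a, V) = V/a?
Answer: -52/5 ≈ -10.400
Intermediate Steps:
l(S, v) = 4 (l(S, v) = 3 - 1*(-1) = 3 + 1 = 4)
s(r, I) = (4 + r)/(2 + I) (s(r, I) = (r + 4)/(I + 2) = (4 + r)/(2 + I))
D(k) = k + (4 + k)/(2 - 3/k)
-D(l(-5 + 5, -8)) = -4*(1 + 3*4)/(-3 + 2*4) = -4*(1 + 12)/(-3 + 8) = -4*13/5 = -1*52/5 = -52/5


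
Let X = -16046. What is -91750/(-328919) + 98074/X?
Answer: -15393090753/2638917137 ≈ -5.8331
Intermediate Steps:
-91750/(-328919) + 98074/X = -91750/(-328919) + 98074/(-16046) = -91750*(-1/328919) + 98074*(-1/16046) = 91750/328919 - 49037/8023 = -15393090753/2638917137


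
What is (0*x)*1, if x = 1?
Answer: 0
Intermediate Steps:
(0*x)*1 = (0*1)*1 = 0*1 = 0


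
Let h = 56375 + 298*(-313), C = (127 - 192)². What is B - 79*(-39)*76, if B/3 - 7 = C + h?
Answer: 136155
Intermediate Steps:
C = 4225 (C = (-65)² = 4225)
h = -36899 (h = 56375 - 93274 = -36899)
B = -98001 (B = 21 + 3*(4225 - 36899) = 21 + 3*(-32674) = 21 - 98022 = -98001)
B - 79*(-39)*76 = -98001 - 79*(-39)*76 = -98001 + 3081*76 = -98001 + 234156 = 136155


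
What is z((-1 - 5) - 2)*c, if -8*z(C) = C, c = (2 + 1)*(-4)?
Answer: -12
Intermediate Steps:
c = -12 (c = 3*(-4) = -12)
z(C) = -C/8
z((-1 - 5) - 2)*c = -((-1 - 5) - 2)/8*(-12) = -(-6 - 2)/8*(-12) = -1/8*(-8)*(-12) = 1*(-12) = -12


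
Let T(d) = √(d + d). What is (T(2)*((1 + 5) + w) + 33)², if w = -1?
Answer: 1849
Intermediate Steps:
T(d) = √2*√d (T(d) = √(2*d) = √2*√d)
(T(2)*((1 + 5) + w) + 33)² = ((√2*√2)*((1 + 5) - 1) + 33)² = (2*(6 - 1) + 33)² = (2*5 + 33)² = (10 + 33)² = 43² = 1849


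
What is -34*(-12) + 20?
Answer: 428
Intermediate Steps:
-34*(-12) + 20 = 408 + 20 = 428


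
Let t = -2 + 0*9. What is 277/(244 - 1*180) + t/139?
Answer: 38375/8896 ≈ 4.3137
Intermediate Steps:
t = -2 (t = -2 + 0 = -2)
277/(244 - 1*180) + t/139 = 277/(244 - 1*180) - 2/139 = 277/(244 - 180) - 2*1/139 = 277/64 - 2/139 = 38375/8896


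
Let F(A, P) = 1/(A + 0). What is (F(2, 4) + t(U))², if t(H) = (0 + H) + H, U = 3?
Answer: 169/4 ≈ 42.250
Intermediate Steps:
F(A, P) = 1/A
t(H) = 2*H (t(H) = H + H = 2*H)
(F(2, 4) + t(U))² = (1/2 + 2*3)² = (½ + 6)² = (13/2)² = 169/4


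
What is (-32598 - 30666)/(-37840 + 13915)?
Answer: 21088/7975 ≈ 2.6443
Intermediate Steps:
(-32598 - 30666)/(-37840 + 13915) = -63264/(-23925) = -63264*(-1/23925) = 21088/7975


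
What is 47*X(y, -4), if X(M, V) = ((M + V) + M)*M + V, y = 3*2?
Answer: 2068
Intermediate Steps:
y = 6
X(M, V) = V + M*(V + 2*M) (X(M, V) = (V + 2*M)*M + V = M*(V + 2*M) + V = V + M*(V + 2*M))
47*X(y, -4) = 47*(-4 + 2*6**2 + 6*(-4)) = 47*(-4 + 2*36 - 24) = 47*(-4 + 72 - 24) = 47*44 = 2068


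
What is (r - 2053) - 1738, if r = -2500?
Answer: -6291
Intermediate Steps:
(r - 2053) - 1738 = (-2500 - 2053) - 1738 = -4553 - 1738 = -6291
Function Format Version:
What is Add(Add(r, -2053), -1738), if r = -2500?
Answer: -6291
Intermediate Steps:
Add(Add(r, -2053), -1738) = Add(Add(-2500, -2053), -1738) = Add(-4553, -1738) = -6291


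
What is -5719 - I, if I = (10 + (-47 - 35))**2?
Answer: -10903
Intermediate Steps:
I = 5184 (I = (10 - 82)**2 = (-72)**2 = 5184)
-5719 - I = -5719 - 1*5184 = -5719 - 5184 = -10903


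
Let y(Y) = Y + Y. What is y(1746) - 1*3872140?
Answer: -3868648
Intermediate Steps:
y(Y) = 2*Y
y(1746) - 1*3872140 = 2*1746 - 1*3872140 = 3492 - 3872140 = -3868648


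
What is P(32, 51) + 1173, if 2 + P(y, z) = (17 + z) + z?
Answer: 1290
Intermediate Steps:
P(y, z) = 15 + 2*z (P(y, z) = -2 + ((17 + z) + z) = -2 + (17 + 2*z) = 15 + 2*z)
P(32, 51) + 1173 = (15 + 2*51) + 1173 = (15 + 102) + 1173 = 117 + 1173 = 1290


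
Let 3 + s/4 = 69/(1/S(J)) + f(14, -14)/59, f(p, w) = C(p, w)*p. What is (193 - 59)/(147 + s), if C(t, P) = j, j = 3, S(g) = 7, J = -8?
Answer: 7906/122121 ≈ 0.064739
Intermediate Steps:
C(t, P) = 3
f(p, w) = 3*p
s = 113448/59 (s = -12 + 4*(69/(1/7) + (3*14)/59) = -12 + 4*(69/(⅐) + 42*(1/59)) = -12 + 4*(69*7 + 42/59) = -12 + 4*(483 + 42/59) = -12 + 4*(28539/59) = -12 + 114156/59 = 113448/59 ≈ 1922.8)
(193 - 59)/(147 + s) = (193 - 59)/(147 + 113448/59) = 134/(122121/59) = 134*(59/122121) = 7906/122121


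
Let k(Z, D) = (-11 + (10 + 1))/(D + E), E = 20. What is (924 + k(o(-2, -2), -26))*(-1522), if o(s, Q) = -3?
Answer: -1406328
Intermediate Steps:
k(Z, D) = 0 (k(Z, D) = (-11 + (10 + 1))/(D + 20) = (-11 + 11)/(20 + D) = 0/(20 + D) = 0)
(924 + k(o(-2, -2), -26))*(-1522) = (924 + 0)*(-1522) = 924*(-1522) = -1406328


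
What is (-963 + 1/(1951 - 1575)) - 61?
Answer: -385023/376 ≈ -1024.0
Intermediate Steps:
(-963 + 1/(1951 - 1575)) - 61 = (-963 + 1/376) - 61 = -362087/376 - 61 = -385023/376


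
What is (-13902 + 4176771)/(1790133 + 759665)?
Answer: 4162869/2549798 ≈ 1.6326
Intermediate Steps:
(-13902 + 4176771)/(1790133 + 759665) = 4162869/2549798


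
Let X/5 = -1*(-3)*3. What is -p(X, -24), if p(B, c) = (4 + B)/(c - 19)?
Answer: 49/43 ≈ 1.1395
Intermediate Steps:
X = 45 (X = 5*(-1*(-3)*3) = 5*(3*3) = 5*9 = 45)
p(B, c) = (4 + B)/(-19 + c)
-p(X, -24) = -(4 + 45)/(-19 - 24) = -49/(-43) = -(-1)*49/43 = -1*(-49/43) = 49/43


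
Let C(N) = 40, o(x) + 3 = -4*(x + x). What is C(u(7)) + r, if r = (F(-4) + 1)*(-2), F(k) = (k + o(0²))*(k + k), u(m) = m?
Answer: -74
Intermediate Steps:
o(x) = -3 - 8*x (o(x) = -3 - 4*(x + x) = -3 - 8*x)
F(k) = 2*k*(-3 + k) (F(k) = (k + (-3 - 8*0²))*(k + k) = (k + (-3 - 8*0))*(2*k) = (k + (-3 + 0))*(2*k) = (k - 3)*(2*k) = (-3 + k)*(2*k) = 2*k*(-3 + k))
r = -114 (r = (2*(-4)*(-3 - 4) + 1)*(-2) = (2*(-4)*(-7) + 1)*(-2) = (56 + 1)*(-2) = 57*(-2) = -114)
C(u(7)) + r = 40 - 114 = -74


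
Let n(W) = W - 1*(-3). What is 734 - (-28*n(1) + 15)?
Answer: 831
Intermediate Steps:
n(W) = 3 + W (n(W) = W + 3 = 3 + W)
734 - (-28*n(1) + 15) = 734 - (-28*(3 + 1) + 15) = 734 - (-112 + 15) = 734 - 1*(-97) = 734 + 97 = 831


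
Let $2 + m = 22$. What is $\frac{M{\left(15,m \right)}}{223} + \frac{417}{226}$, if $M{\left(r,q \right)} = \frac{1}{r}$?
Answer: $\frac{1395091}{755970} \approx 1.8454$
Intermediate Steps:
$m = 20$ ($m = -2 + 22 = 20$)
$\frac{M{\left(15,m \right)}}{223} + \frac{417}{226} = \frac{1}{15 \cdot 223} + \frac{417}{226} = \frac{1}{15} \cdot \frac{1}{223} + 417 \cdot \frac{1}{226} = \frac{1}{3345} + \frac{417}{226} = \frac{1395091}{755970}$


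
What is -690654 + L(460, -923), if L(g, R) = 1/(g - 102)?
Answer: -247254131/358 ≈ -6.9065e+5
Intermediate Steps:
L(g, R) = 1/(-102 + g)
-690654 + L(460, -923) = -690654 + 1/(-102 + 460) = -690654 + 1/358 = -247254131/358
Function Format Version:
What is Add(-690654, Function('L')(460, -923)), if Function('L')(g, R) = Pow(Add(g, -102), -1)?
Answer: Rational(-247254131, 358) ≈ -6.9065e+5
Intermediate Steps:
Function('L')(g, R) = Pow(Add(-102, g), -1)
Add(-690654, Function('L')(460, -923)) = Add(-690654, Pow(Add(-102, 460), -1)) = Add(-690654, Pow(358, -1)) = Add(-690654, Rational(1, 358)) = Rational(-247254131, 358)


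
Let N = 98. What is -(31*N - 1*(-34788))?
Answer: -37826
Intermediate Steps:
-(31*N - 1*(-34788)) = -(31*98 - 1*(-34788)) = -(3038 + 34788) = -1*37826 = -37826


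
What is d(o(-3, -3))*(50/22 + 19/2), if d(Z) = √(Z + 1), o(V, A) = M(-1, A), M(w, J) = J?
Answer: 259*I*√2/22 ≈ 16.649*I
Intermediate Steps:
o(V, A) = A
d(Z) = √(1 + Z)
d(o(-3, -3))*(50/22 + 19/2) = √(1 - 3)*(50/22 + 19/2) = √(-2)*(50*(1/22) + 19*(½)) = (I*√2)*(25/11 + 19/2) = (I*√2)*(259/22) = 259*I*√2/22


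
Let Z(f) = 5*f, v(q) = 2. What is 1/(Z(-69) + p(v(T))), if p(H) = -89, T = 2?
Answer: -1/434 ≈ -0.0023041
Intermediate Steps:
1/(Z(-69) + p(v(T))) = 1/(5*(-69) - 89) = 1/(-345 - 89) = 1/(-434) = -1/434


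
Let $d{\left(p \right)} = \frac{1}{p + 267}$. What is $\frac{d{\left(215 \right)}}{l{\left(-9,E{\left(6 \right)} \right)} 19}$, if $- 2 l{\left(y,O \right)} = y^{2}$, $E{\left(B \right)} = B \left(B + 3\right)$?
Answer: $- \frac{1}{370899} \approx -2.6961 \cdot 10^{-6}$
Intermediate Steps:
$E{\left(B \right)} = B \left(3 + B\right)$
$l{\left(y,O \right)} = - \frac{y^{2}}{2}$
$d{\left(p \right)} = \frac{1}{267 + p}$
$\frac{d{\left(215 \right)}}{l{\left(-9,E{\left(6 \right)} \right)} 19} = \frac{1}{\left(267 + 215\right) - \frac{\left(-9\right)^{2}}{2} \cdot 19} = \frac{1}{482 \left(- \frac{1}{2}\right) 81 \cdot 19} = \frac{1}{482 \left(\left(- \frac{81}{2}\right) 19\right)} = \frac{1}{482 \left(- \frac{1539}{2}\right)} = \frac{1}{482} \left(- \frac{2}{1539}\right) = - \frac{1}{370899}$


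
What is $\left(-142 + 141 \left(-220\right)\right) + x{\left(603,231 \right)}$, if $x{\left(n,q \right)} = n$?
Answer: $-30559$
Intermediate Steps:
$\left(-142 + 141 \left(-220\right)\right) + x{\left(603,231 \right)} = \left(-142 + 141 \left(-220\right)\right) + 603 = \left(-142 - 31020\right) + 603 = -31162 + 603 = -30559$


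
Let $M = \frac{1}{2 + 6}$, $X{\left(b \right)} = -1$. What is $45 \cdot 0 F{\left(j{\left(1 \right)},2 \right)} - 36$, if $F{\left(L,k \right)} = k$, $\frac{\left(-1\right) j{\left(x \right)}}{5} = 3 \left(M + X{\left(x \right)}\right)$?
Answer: $-36$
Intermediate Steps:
$M = \frac{1}{8} \approx 0.125$
$j{\left(x \right)} = \frac{105}{8}$ ($j{\left(x \right)} = - 5 \cdot 3 \left(\frac{1}{8} - 1\right) = - 5 \cdot 3 \left(- \frac{7}{8}\right) = \left(-5\right) \left(- \frac{21}{8}\right) = \frac{105}{8}$)
$45 \cdot 0 F{\left(j{\left(1 \right)},2 \right)} - 36 = 45 \cdot 0 \cdot 2 - 36 = 45 \cdot 0 - 36 = 0 - 36 = -36$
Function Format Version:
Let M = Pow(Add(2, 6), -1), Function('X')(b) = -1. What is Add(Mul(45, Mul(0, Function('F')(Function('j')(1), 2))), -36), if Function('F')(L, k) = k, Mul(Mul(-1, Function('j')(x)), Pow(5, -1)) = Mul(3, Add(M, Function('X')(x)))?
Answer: -36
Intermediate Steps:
M = Rational(1, 8) (M = Pow(8, -1) = Rational(1, 8) ≈ 0.12500)
Function('j')(x) = Rational(105, 8) (Function('j')(x) = Mul(-5, Mul(3, Add(Rational(1, 8), -1))) = Mul(-5, Mul(3, Rational(-7, 8))) = Mul(-5, Rational(-21, 8)) = Rational(105, 8))
Add(Mul(45, Mul(0, Function('F')(Function('j')(1), 2))), -36) = Add(Mul(45, Mul(0, 2)), -36) = Add(Mul(45, 0), -36) = Add(0, -36) = -36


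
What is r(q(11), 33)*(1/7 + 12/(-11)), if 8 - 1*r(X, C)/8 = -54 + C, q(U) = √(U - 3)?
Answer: -16936/77 ≈ -219.95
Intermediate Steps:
q(U) = √(-3 + U)
r(X, C) = 496 - 8*C (r(X, C) = 64 - 8*(-54 + C) = 64 + (432 - 8*C) = 496 - 8*C)
r(q(11), 33)*(1/7 + 12/(-11)) = (496 - 8*33)*(1/7 + 12/(-11)) = (496 - 264)*(1*(⅐) + 12*(-1/11)) = 232*(⅐ - 12/11) = 232*(-73/77) = -16936/77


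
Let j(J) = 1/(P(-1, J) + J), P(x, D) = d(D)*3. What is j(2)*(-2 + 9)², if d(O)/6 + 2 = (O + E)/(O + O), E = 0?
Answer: -49/25 ≈ -1.9600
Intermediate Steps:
d(O) = -9 (d(O) = -12 + 6*((O + 0)/(O + O)) = -12 + 6*(O/((2*O))) = -12 + 6*(O*(1/(2*O))) = -12 + 6*(½) = -12 + 3 = -9)
P(x, D) = -27 (P(x, D) = -9*3 = -27)
j(J) = 1/(-27 + J)
j(2)*(-2 + 9)² = (-2 + 9)²/(-27 + 2) = 7²/(-25) = -1/25*49 = -49/25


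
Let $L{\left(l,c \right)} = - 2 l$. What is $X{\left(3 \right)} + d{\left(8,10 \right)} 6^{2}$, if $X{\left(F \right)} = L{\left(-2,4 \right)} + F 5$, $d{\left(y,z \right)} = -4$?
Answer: $-125$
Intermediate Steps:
$X{\left(F \right)} = 4 + 5 F$ ($X{\left(F \right)} = \left(-2\right) \left(-2\right) + F 5 = 4 + 5 F$)
$X{\left(3 \right)} + d{\left(8,10 \right)} 6^{2} = \left(4 + 5 \cdot 3\right) - 4 \cdot 6^{2} = \left(4 + 15\right) - 144 = 19 - 144 = -125$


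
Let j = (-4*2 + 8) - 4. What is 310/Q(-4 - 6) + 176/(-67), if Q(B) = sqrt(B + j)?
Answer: -176/67 - 155*I*sqrt(14)/7 ≈ -2.6269 - 82.851*I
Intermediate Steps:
j = -4 (j = (-8 + 8) - 4 = 0 - 4 = -4)
Q(B) = sqrt(-4 + B) (Q(B) = sqrt(B - 4) = sqrt(-4 + B))
310/Q(-4 - 6) + 176/(-67) = 310/(sqrt(-4 + (-4 - 6))) + 176/(-67) = 310/(sqrt(-4 + (-4 - 1*6))) + 176*(-1/67) = 310/(sqrt(-4 + (-4 - 6))) - 176/67 = 310/(sqrt(-4 - 10)) - 176/67 = 310/(sqrt(-14)) - 176/67 = 310/((I*sqrt(14))) - 176/67 = 310*(-I*sqrt(14)/14) - 176/67 = -155*I*sqrt(14)/7 - 176/67 = -176/67 - 155*I*sqrt(14)/7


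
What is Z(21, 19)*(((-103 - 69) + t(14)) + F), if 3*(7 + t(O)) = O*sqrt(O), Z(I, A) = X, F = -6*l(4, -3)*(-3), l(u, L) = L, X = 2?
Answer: -466 + 28*sqrt(14)/3 ≈ -431.08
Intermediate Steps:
F = -54 (F = -6*(-3)*(-3) = 18*(-3) = -54)
Z(I, A) = 2
t(O) = -7 + O**(3/2)/3 (t(O) = -7 + (O*sqrt(O))/3 = -7 + O**(3/2)/3)
Z(21, 19)*(((-103 - 69) + t(14)) + F) = 2*(((-103 - 69) + (-7 + 14**(3/2)/3)) - 54) = 2*((-172 + (-7 + (14*sqrt(14))/3)) - 54) = 2*((-172 + (-7 + 14*sqrt(14)/3)) - 54) = 2*((-179 + 14*sqrt(14)/3) - 54) = 2*(-233 + 14*sqrt(14)/3) = -466 + 28*sqrt(14)/3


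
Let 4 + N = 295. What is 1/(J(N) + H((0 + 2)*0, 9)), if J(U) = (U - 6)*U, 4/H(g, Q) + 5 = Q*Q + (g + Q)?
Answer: 85/7049479 ≈ 1.2058e-5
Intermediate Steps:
H(g, Q) = 4/(-5 + Q + g + Q²) (H(g, Q) = 4/(-5 + (Q*Q + (g + Q))) = 4/(-5 + (Q² + (Q + g))) = 4/(-5 + (Q + g + Q²)) = 4/(-5 + Q + g + Q²))
N = 291 (N = -4 + 295 = 291)
J(U) = U*(-6 + U) (J(U) = (-6 + U)*U = U*(-6 + U))
1/(J(N) + H((0 + 2)*0, 9)) = 1/(291*(-6 + 291) + 4/(-5 + 9 + (0 + 2)*0 + 9²)) = 1/(291*285 + 4/(-5 + 9 + 2*0 + 81)) = 1/(82935 + 4/(-5 + 9 + 0 + 81)) = 1/(82935 + 4/85) = 1/(7049479/85) = 85/7049479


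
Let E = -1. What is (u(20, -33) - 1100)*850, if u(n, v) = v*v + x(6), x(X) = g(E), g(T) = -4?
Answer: -12750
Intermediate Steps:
x(X) = -4
u(n, v) = -4 + v² (u(n, v) = v*v - 4 = v² - 4 = -4 + v²)
(u(20, -33) - 1100)*850 = ((-4 + (-33)²) - 1100)*850 = ((-4 + 1089) - 1100)*850 = (1085 - 1100)*850 = -15*850 = -12750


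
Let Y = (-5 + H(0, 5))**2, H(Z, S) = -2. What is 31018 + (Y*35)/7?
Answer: 31263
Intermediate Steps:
Y = 49 (Y = (-5 - 2)**2 = (-7)**2 = 49)
31018 + (Y*35)/7 = 31018 + (49*35)/7 = 31018 + 1715*(1/7) = 31018 + 245 = 31263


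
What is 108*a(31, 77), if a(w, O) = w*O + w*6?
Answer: 277884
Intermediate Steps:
a(w, O) = 6*w + O*w (a(w, O) = O*w + 6*w = 6*w + O*w)
108*a(31, 77) = 108*(31*(6 + 77)) = 108*(31*83) = 108*2573 = 277884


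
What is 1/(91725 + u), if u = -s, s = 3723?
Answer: 1/88002 ≈ 1.1363e-5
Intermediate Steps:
u = -3723 (u = -1*3723 = -3723)
1/(91725 + u) = 1/(91725 - 3723) = 1/88002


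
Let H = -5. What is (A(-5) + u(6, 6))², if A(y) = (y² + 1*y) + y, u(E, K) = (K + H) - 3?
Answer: 169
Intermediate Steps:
u(E, K) = -8 + K (u(E, K) = (K - 5) - 3 = (-5 + K) - 3 = -8 + K)
A(y) = y² + 2*y (A(y) = (y² + y) + y = (y + y²) + y = y² + 2*y)
(A(-5) + u(6, 6))² = (-5*(2 - 5) + (-8 + 6))² = (-5*(-3) - 2)² = (15 - 2)² = 13² = 169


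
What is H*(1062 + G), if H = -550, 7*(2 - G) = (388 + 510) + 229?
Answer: -496650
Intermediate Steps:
G = -159 (G = 2 - ((388 + 510) + 229)/7 = 2 - (898 + 229)/7 = 2 - 1/7*1127 = 2 - 161 = -159)
H*(1062 + G) = -550*(1062 - 159) = -550*903 = -496650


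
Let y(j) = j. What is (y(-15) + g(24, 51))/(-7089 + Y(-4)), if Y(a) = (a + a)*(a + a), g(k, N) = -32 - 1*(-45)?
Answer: 2/7025 ≈ 0.00028470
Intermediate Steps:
g(k, N) = 13 (g(k, N) = -32 + 45 = 13)
Y(a) = 4*a**2 (Y(a) = (2*a)*(2*a) = 4*a**2)
(y(-15) + g(24, 51))/(-7089 + Y(-4)) = (-15 + 13)/(-7089 + 4*(-4)**2) = -2/(-7089 + 4*16) = -2/(-7089 + 64) = -2/(-7025) = -2*(-1/7025) = 2/7025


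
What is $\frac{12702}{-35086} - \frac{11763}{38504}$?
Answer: $- \frac{450897213}{675475672} \approx -0.66753$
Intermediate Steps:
$\frac{12702}{-35086} - \frac{11763}{38504} = 12702 \left(- \frac{1}{35086}\right) - \frac{11763}{38504} = - \frac{6351}{17543} - \frac{11763}{38504} = - \frac{450897213}{675475672}$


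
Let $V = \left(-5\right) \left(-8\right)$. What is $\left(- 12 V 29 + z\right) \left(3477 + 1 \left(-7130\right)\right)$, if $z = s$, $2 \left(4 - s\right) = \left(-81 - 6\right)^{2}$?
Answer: $\frac{129319853}{2} \approx 6.466 \cdot 10^{7}$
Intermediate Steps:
$V = 40$
$s = - \frac{7561}{2}$ ($s = 4 - \frac{\left(-81 - 6\right)^{2}}{2} = 4 - \frac{\left(-87\right)^{2}}{2} = 4 - \frac{7569}{2} = - \frac{7561}{2} \approx -3780.5$)
$z = - \frac{7561}{2} \approx -3780.5$
$\left(- 12 V 29 + z\right) \left(3477 + 1 \left(-7130\right)\right) = \left(\left(-12\right) 40 \cdot 29 - \frac{7561}{2}\right) \left(3477 + 1 \left(-7130\right)\right) = \left(\left(-480\right) 29 - \frac{7561}{2}\right) \left(3477 - 7130\right) = \left(-13920 - \frac{7561}{2}\right) \left(-3653\right) = \left(- \frac{35401}{2}\right) \left(-3653\right) = \frac{129319853}{2}$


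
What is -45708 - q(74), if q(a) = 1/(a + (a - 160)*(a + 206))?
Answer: -1097266247/24006 ≈ -45708.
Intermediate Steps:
q(a) = 1/(a + (-160 + a)*(206 + a))
-45708 - q(74) = -45708 - 1/(-32960 + 74² + 47*74) = -45708 - 1/(-32960 + 5476 + 3478) = -45708 - 1/(-24006) = -45708 - 1*(-1/24006) = -45708 + 1/24006 = -1097266247/24006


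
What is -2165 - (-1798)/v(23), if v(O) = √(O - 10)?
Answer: -2165 + 1798*√13/13 ≈ -1666.3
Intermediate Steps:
v(O) = √(-10 + O)
-2165 - (-1798)/v(23) = -2165 - (-1798)/(√(-10 + 23)) = -2165 - (-1798)/(√13) = -2165 - (-1798)*√13/13 = -2165 + 1798*√13/13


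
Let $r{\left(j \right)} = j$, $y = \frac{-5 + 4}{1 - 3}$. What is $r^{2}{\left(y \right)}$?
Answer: $\frac{1}{4} \approx 0.25$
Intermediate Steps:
$y = \frac{1}{2}$ ($y = - \frac{1}{-2} = \left(-1\right) \left(- \frac{1}{2}\right) = \frac{1}{2} \approx 0.5$)
$r^{2}{\left(y \right)} = \left(\frac{1}{2}\right)^{2} = \frac{1}{4}$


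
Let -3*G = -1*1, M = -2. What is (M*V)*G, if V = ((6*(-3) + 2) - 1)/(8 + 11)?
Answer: 34/57 ≈ 0.59649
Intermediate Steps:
G = 1/3 (G = -(-1)/3 = -1/3*(-1) = 1/3 ≈ 0.33333)
V = -17/19 (V = ((-18 + 2) - 1)/19 = (-16 - 1)*(1/19) = -17*1/19 = -17/19 ≈ -0.89474)
(M*V)*G = -2*(-17/19)*(1/3) = (34/19)*(1/3) = 34/57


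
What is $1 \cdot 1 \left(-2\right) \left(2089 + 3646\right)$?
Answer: $-11470$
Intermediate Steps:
$1 \cdot 1 \left(-2\right) \left(2089 + 3646\right) = 1 \left(-2\right) 5735 = \left(-2\right) 5735 = -11470$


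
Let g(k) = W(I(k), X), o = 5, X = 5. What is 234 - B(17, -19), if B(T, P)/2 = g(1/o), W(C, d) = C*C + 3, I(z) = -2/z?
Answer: 28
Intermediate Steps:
W(C, d) = 3 + C² (W(C, d) = C² + 3 = 3 + C²)
g(k) = 3 + 4/k² (g(k) = 3 + (-2/k)² = 3 + 4/k²)
B(T, P) = 206 (B(T, P) = 2*(3 + 4/(1/5)²) = 2*(3 + 4/5⁻²) = 2*(3 + 4*25) = 2*(3 + 100) = 2*103 = 206)
234 - B(17, -19) = 234 - 1*206 = 234 - 206 = 28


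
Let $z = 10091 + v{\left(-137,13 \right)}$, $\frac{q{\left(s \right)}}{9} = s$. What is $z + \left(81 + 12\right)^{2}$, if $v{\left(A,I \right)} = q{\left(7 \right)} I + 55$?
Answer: $19614$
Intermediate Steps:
$q{\left(s \right)} = 9 s$
$v{\left(A,I \right)} = 55 + 63 I$ ($v{\left(A,I \right)} = 9 \cdot 7 I + 55 = 63 I + 55 = 55 + 63 I$)
$z = 10965$ ($z = 10091 + \left(55 + 63 \cdot 13\right) = 10091 + \left(55 + 819\right) = 10091 + 874 = 10965$)
$z + \left(81 + 12\right)^{2} = 10965 + \left(81 + 12\right)^{2} = 10965 + 93^{2} = 10965 + 8649 = 19614$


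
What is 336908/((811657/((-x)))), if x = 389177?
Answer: -11919713156/73787 ≈ -1.6154e+5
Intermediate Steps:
336908/((811657/((-x)))) = 336908/((811657/((-1*389177)))) = 336908/((811657/(-389177))) = 336908/((811657*(-1/389177))) = 336908/(-811657/389177) = 336908*(-389177/811657) = -11919713156/73787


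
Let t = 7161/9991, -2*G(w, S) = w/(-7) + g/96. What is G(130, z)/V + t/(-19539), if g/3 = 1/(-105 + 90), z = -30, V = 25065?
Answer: 1219617052427/3653471841364800 ≈ 0.00033382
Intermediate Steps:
g = -1/5 (g = 3/(-105 + 90) = 3/(-15) = 3*(-1/15) = -1/5 ≈ -0.20000)
G(w, S) = 1/960 + w/14 (G(w, S) = -(w/(-7) - 1/5/96)/2 = -(w*(-1/7) - 1/5*1/96)/2 = -(-w/7 - 1/480)/2 = -(-1/480 - w/7)/2 = 1/960 + w/14)
t = 7161/9991 (t = 7161*(1/9991) = 7161/9991 ≈ 0.71675)
G(130, z)/V + t/(-19539) = (1/960 + (1/14)*130)/25065 + (7161/9991)/(-19539) = (1/960 + 65/7)*(1/25065) + (7161/9991)*(-1/19539) = (62407/6720)*(1/25065) - 2387/65071383 = 62407/168436800 - 2387/65071383 = 1219617052427/3653471841364800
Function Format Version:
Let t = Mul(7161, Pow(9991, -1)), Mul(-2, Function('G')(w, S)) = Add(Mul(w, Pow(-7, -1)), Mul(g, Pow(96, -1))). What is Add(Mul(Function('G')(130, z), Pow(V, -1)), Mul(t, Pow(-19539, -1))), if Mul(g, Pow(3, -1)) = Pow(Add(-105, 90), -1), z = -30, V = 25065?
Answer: Rational(1219617052427, 3653471841364800) ≈ 0.00033382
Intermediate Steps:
g = Rational(-1, 5) (g = Mul(3, Pow(Add(-105, 90), -1)) = Mul(3, Pow(-15, -1)) = Mul(3, Rational(-1, 15)) = Rational(-1, 5) ≈ -0.20000)
Function('G')(w, S) = Add(Rational(1, 960), Mul(Rational(1, 14), w)) (Function('G')(w, S) = Mul(Rational(-1, 2), Add(Mul(w, Pow(-7, -1)), Mul(Rational(-1, 5), Pow(96, -1)))) = Mul(Rational(-1, 2), Add(Mul(w, Rational(-1, 7)), Mul(Rational(-1, 5), Rational(1, 96)))) = Mul(Rational(-1, 2), Add(Mul(Rational(-1, 7), w), Rational(-1, 480))) = Mul(Rational(-1, 2), Add(Rational(-1, 480), Mul(Rational(-1, 7), w))) = Add(Rational(1, 960), Mul(Rational(1, 14), w)))
t = Rational(7161, 9991) (t = Mul(7161, Rational(1, 9991)) = Rational(7161, 9991) ≈ 0.71675)
Add(Mul(Function('G')(130, z), Pow(V, -1)), Mul(t, Pow(-19539, -1))) = Add(Mul(Add(Rational(1, 960), Mul(Rational(1, 14), 130)), Pow(25065, -1)), Mul(Rational(7161, 9991), Pow(-19539, -1))) = Add(Mul(Add(Rational(1, 960), Rational(65, 7)), Rational(1, 25065)), Mul(Rational(7161, 9991), Rational(-1, 19539))) = Add(Mul(Rational(62407, 6720), Rational(1, 25065)), Rational(-2387, 65071383)) = Add(Rational(62407, 168436800), Rational(-2387, 65071383)) = Rational(1219617052427, 3653471841364800)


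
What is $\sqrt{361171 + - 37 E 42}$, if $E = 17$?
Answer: $\sqrt{334753} \approx 578.58$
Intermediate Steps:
$\sqrt{361171 + - 37 E 42} = \sqrt{361171 + \left(-37\right) 17 \cdot 42} = \sqrt{361171 - 26418} = \sqrt{334753}$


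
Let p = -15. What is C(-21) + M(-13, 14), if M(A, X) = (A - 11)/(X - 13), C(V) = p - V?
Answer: -18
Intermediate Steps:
C(V) = -15 - V
M(A, X) = (-11 + A)/(-13 + X)
C(-21) + M(-13, 14) = (-15 - 1*(-21)) + (-11 - 13)/(-13 + 14) = (-15 + 21) - 24/1 = 6 + 1*(-24) = 6 - 24 = -18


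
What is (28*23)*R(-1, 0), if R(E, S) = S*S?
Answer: 0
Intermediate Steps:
R(E, S) = S**2
(28*23)*R(-1, 0) = (28*23)*0**2 = 644*0 = 0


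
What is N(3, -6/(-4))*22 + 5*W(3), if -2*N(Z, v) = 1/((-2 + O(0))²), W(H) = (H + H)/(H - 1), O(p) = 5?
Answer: 124/9 ≈ 13.778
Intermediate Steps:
W(H) = 2*H/(-1 + H) (W(H) = (2*H)/(-1 + H) = 2*H/(-1 + H))
N(Z, v) = -1/18 (N(Z, v) = -1/(2*(-2 + 5)²) = -1/(2*(3²)) = -½/9 = -½*⅑ = -1/18)
N(3, -6/(-4))*22 + 5*W(3) = -1/18*22 + 5*(2*3/(-1 + 3)) = -11/9 + 5*(2*3/2) = -11/9 + 5*(2*3*(½)) = -11/9 + 5*3 = -11/9 + 15 = 124/9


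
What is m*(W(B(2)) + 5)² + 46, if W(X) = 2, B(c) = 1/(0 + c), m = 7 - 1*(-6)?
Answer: 683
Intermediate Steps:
m = 13 (m = 7 + 6 = 13)
B(c) = 1/c
m*(W(B(2)) + 5)² + 46 = 13*(2 + 5)² + 46 = 13*7² + 46 = 13*49 + 46 = 637 + 46 = 683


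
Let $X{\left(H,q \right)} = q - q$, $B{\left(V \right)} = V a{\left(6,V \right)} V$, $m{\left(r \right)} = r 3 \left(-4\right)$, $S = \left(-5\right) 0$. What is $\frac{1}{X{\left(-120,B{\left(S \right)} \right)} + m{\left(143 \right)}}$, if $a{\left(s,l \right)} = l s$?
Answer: $- \frac{1}{1716} \approx -0.00058275$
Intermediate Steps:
$S = 0$
$m{\left(r \right)} = - 12 r$ ($m{\left(r \right)} = 3 r \left(-4\right) = - 12 r$)
$B{\left(V \right)} = 6 V^{3}$ ($B{\left(V \right)} = V V 6 V = V 6 V V = 6 V^{2} V = 6 V^{3}$)
$X{\left(H,q \right)} = 0$
$\frac{1}{X{\left(-120,B{\left(S \right)} \right)} + m{\left(143 \right)}} = \frac{1}{0 - 1716} = \frac{1}{-1716} = - \frac{1}{1716}$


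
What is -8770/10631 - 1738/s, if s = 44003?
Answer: -5118772/5921467 ≈ -0.86444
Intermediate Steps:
-8770/10631 - 1738/s = -8770/10631 - 1738/44003 = -8770*1/10631 - 1738*1/44003 = -8770/10631 - 22/557 = -5118772/5921467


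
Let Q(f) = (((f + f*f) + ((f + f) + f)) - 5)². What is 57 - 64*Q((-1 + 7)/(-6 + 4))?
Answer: -4039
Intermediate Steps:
Q(f) = (-5 + f² + 4*f)² (Q(f) = (((f + f²) + (2*f + f)) - 5)² = (((f + f²) + 3*f) - 5)² = ((f² + 4*f) - 5)² = (-5 + f² + 4*f)²)
57 - 64*Q((-1 + 7)/(-6 + 4)) = 57 - 64*(-5 + ((-1 + 7)/(-6 + 4))² + 4*((-1 + 7)/(-6 + 4)))² = 57 - 64*(-5 + (6/(-2))² + 4*(6/(-2)))² = 57 - 64*(-5 + (6*(-½))² + 4*(6*(-½)))² = 57 - 64*(-5 + (-3)² + 4*(-3))² = 57 - 64*(-5 + 9 - 12)² = 57 - 64*(-8)² = 57 - 64*64 = 57 - 4096 = -4039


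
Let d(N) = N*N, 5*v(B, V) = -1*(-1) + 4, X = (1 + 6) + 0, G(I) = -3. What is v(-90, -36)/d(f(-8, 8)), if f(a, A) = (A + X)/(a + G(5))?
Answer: 121/225 ≈ 0.53778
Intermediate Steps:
X = 7 (X = 7 + 0 = 7)
f(a, A) = (7 + A)/(-3 + a) (f(a, A) = (A + 7)/(a - 3) = (7 + A)/(-3 + a))
v(B, V) = 1 (v(B, V) = (-1*(-1) + 4)/5 = (1 + 4)/5 = (⅕)*5 = 1)
d(N) = N²
v(-90, -36)/d(f(-8, 8)) = 1/((7 + 8)/(-3 - 8))² = 1/(15/(-11))² = 1/(-1/11*15)² = 1/(-15/11)² = 1/(225/121) = 1*(121/225) = 121/225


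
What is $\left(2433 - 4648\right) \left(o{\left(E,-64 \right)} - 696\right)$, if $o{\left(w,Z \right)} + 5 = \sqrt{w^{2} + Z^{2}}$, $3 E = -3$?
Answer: $1552715 - 2215 \sqrt{4097} \approx 1.4109 \cdot 10^{6}$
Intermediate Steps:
$E = -1$ ($E = \frac{1}{3} \left(-3\right) = -1$)
$o{\left(w,Z \right)} = -5 + \sqrt{Z^{2} + w^{2}}$ ($o{\left(w,Z \right)} = -5 + \sqrt{w^{2} + Z^{2}} = -5 + \sqrt{Z^{2} + w^{2}}$)
$\left(2433 - 4648\right) \left(o{\left(E,-64 \right)} - 696\right) = \left(2433 - 4648\right) \left(\left(-5 + \sqrt{\left(-64\right)^{2} + \left(-1\right)^{2}}\right) - 696\right) = - 2215 \left(\left(-5 + \sqrt{4096 + 1}\right) - 696\right) = - 2215 \left(\left(-5 + \sqrt{4097}\right) - 696\right) = - 2215 \left(-701 + \sqrt{4097}\right) = 1552715 - 2215 \sqrt{4097}$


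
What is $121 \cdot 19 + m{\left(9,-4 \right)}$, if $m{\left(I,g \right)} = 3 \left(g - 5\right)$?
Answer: $2272$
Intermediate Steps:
$m{\left(I,g \right)} = -15 + 3 g$ ($m{\left(I,g \right)} = 3 \left(-5 + g\right) = -15 + 3 g$)
$121 \cdot 19 + m{\left(9,-4 \right)} = 121 \cdot 19 + \left(-15 + 3 \left(-4\right)\right) = 2299 - 27 = 2272$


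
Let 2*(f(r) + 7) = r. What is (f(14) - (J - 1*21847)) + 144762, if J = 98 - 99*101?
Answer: 176510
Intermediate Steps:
J = -9901 (J = 98 - 9999 = -9901)
f(r) = -7 + r/2
(f(14) - (J - 1*21847)) + 144762 = ((-7 + (½)*14) - (-9901 - 1*21847)) + 144762 = ((-7 + 7) - (-9901 - 21847)) + 144762 = (0 - 1*(-31748)) + 144762 = (0 + 31748) + 144762 = 31748 + 144762 = 176510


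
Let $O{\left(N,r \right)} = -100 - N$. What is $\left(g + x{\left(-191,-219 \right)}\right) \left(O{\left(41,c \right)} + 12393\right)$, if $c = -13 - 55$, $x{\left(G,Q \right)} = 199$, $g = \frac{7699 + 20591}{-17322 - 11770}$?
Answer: $\frac{17645998134}{7273} \approx 2.4262 \cdot 10^{6}$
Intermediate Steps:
$g = - \frac{14145}{14546}$ ($g = \frac{28290}{-29092} = 28290 \left(- \frac{1}{29092}\right) = - \frac{14145}{14546} \approx -0.97243$)
$c = -68$ ($c = -13 - 55 = -68$)
$\left(g + x{\left(-191,-219 \right)}\right) \left(O{\left(41,c \right)} + 12393\right) = \left(- \frac{14145}{14546} + 199\right) \left(\left(-100 - 41\right) + 12393\right) = \frac{2880509 \left(\left(-100 - 41\right) + 12393\right)}{14546} = \frac{2880509 \left(-141 + 12393\right)}{14546} = \frac{2880509}{14546} \cdot 12252 = \frac{17645998134}{7273}$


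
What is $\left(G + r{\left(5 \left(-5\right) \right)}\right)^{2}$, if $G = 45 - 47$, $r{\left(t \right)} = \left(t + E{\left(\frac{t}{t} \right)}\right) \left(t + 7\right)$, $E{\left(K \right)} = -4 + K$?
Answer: $252004$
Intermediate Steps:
$r{\left(t \right)} = \left(-3 + t\right) \left(7 + t\right)$ ($r{\left(t \right)} = \left(t - \left(4 - \frac{t}{t}\right)\right) \left(t + 7\right) = \left(t + \left(-4 + 1\right)\right) \left(7 + t\right) = \left(t - 3\right) \left(7 + t\right) = \left(-3 + t\right) \left(7 + t\right)$)
$G = -2$ ($G = 45 - 47 = -2$)
$\left(G + r{\left(5 \left(-5\right) \right)}\right)^{2} = \left(-2 + \left(-21 + \left(5 \left(-5\right)\right)^{2} + 4 \cdot 5 \left(-5\right)\right)\right)^{2} = \left(-2 + \left(-21 + \left(-25\right)^{2} + 4 \left(-25\right)\right)\right)^{2} = \left(-2 - -504\right)^{2} = \left(-2 + 504\right)^{2} = 502^{2} = 252004$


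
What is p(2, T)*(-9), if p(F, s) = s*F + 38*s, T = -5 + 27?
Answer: -7920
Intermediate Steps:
T = 22
p(F, s) = 38*s + F*s (p(F, s) = F*s + 38*s = 38*s + F*s)
p(2, T)*(-9) = (22*(38 + 2))*(-9) = (22*40)*(-9) = 880*(-9) = -7920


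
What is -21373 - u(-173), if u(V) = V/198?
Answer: -4231681/198 ≈ -21372.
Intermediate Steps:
u(V) = V/198 (u(V) = V*(1/198) = V/198)
-21373 - u(-173) = -21373 - (-173)/198 = -21373 - 1*(-173/198) = -21373 + 173/198 = -4231681/198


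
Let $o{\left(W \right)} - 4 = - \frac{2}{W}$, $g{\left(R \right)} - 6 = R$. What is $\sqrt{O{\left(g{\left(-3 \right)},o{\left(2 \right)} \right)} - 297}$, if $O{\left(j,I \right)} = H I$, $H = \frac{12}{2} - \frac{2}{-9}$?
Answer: $\frac{i \sqrt{2505}}{3} \approx 16.683 i$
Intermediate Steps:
$g{\left(R \right)} = 6 + R$
$H = \frac{56}{9}$ ($H = 12 \cdot \frac{1}{2} - - \frac{2}{9} = 6 + \frac{2}{9} = \frac{56}{9} \approx 6.2222$)
$o{\left(W \right)} = 4 - \frac{2}{W}$
$O{\left(j,I \right)} = \frac{56 I}{9}$
$\sqrt{O{\left(g{\left(-3 \right)},o{\left(2 \right)} \right)} - 297} = \sqrt{\frac{56 \left(4 - \frac{2}{2}\right)}{9} - 297} = \sqrt{\frac{56 \left(4 - 1\right)}{9} - 297} = \sqrt{\frac{56}{9} \cdot 3 - 297} = \sqrt{\frac{56}{3} - 297} = \sqrt{- \frac{835}{3}} = \frac{i \sqrt{2505}}{3}$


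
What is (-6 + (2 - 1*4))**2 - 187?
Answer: -123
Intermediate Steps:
(-6 + (2 - 1*4))**2 - 187 = (-6 + (2 - 4))**2 - 187 = (-6 - 2)**2 - 187 = (-8)**2 - 187 = 64 - 187 = -123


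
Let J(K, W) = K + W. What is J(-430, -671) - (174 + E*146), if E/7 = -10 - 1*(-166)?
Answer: -160707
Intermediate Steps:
E = 1092 (E = 7*(-10 - 1*(-166)) = 7*(-10 + 166) = 7*156 = 1092)
J(-430, -671) - (174 + E*146) = (-430 - 671) - (174 + 1092*146) = -1101 - (174 + 159432) = -1101 - 1*159606 = -1101 - 159606 = -160707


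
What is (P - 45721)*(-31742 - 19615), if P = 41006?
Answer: 242148255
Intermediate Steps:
(P - 45721)*(-31742 - 19615) = (41006 - 45721)*(-31742 - 19615) = -4715*(-51357) = 242148255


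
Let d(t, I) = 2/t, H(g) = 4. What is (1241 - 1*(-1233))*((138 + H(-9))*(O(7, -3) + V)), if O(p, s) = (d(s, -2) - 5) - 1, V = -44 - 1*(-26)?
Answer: -25996792/3 ≈ -8.6656e+6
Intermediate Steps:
V = -18 (V = -44 + 26 = -18)
O(p, s) = -6 + 2/s (O(p, s) = (2/s - 5) - 1 = (-5 + 2/s) - 1 = -6 + 2/s)
(1241 - 1*(-1233))*((138 + H(-9))*(O(7, -3) + V)) = (1241 - 1*(-1233))*((138 + 4)*((-6 + 2/(-3)) - 18)) = (1241 + 1233)*(142*((-6 + 2*(-1/3)) - 18)) = 2474*(142*((-6 - 2/3) - 18)) = 2474*(142*(-20/3 - 18)) = 2474*(142*(-74/3)) = 2474*(-10508/3) = -25996792/3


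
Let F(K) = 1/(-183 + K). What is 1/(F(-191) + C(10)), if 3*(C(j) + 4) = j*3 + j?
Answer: 1122/10469 ≈ 0.10717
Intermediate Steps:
C(j) = -4 + 4*j/3 (C(j) = -4 + (j*3 + j)/3 = -4 + (3*j + j)/3 = -4 + (4*j)/3 = -4 + 4*j/3)
1/(F(-191) + C(10)) = 1/(1/(-183 - 191) + (-4 + (4/3)*10)) = 1/(1/(-374) + (-4 + 40/3)) = 1/(-1/374 + 28/3) = 1/(10469/1122) = 1122/10469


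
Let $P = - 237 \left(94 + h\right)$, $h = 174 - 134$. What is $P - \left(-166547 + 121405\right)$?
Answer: $13384$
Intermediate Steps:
$h = 40$
$P = -31758$ ($P = - 237 \left(94 + 40\right) = \left(-237\right) 134 = -31758$)
$P - \left(-166547 + 121405\right) = -31758 - \left(-166547 + 121405\right) = -31758 - -45142 = -31758 + 45142 = 13384$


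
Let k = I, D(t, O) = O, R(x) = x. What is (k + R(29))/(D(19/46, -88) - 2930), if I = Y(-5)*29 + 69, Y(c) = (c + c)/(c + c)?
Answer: -127/3018 ≈ -0.042081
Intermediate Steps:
Y(c) = 1 (Y(c) = (2*c)/((2*c)) = (2*c)*(1/(2*c)) = 1)
I = 98 (I = 1*29 + 69 = 29 + 69 = 98)
k = 98
(k + R(29))/(D(19/46, -88) - 2930) = (98 + 29)/(-88 - 2930) = 127/(-3018) = 127*(-1/3018) = -127/3018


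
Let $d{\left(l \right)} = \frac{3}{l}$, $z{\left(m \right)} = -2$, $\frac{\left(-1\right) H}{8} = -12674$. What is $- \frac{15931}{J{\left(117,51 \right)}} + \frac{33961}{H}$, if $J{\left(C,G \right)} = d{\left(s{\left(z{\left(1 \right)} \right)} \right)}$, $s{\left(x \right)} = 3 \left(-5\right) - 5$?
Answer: $\frac{32305620923}{304176} \approx 1.0621 \cdot 10^{5}$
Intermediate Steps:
$H = 101392$ ($H = \left(-8\right) \left(-12674\right) = 101392$)
$s{\left(x \right)} = -20$ ($s{\left(x \right)} = -15 - 5 = -20$)
$J{\left(C,G \right)} = - \frac{3}{20}$ ($J{\left(C,G \right)} = \frac{3}{-20} = 3 \left(- \frac{1}{20}\right) = - \frac{3}{20}$)
$- \frac{15931}{J{\left(117,51 \right)}} + \frac{33961}{H} = - \frac{15931}{- \frac{3}{20}} + \frac{33961}{101392} = \left(-15931\right) \left(- \frac{20}{3}\right) + 33961 \cdot \frac{1}{101392} = \frac{318620}{3} + \frac{33961}{101392} = \frac{32305620923}{304176}$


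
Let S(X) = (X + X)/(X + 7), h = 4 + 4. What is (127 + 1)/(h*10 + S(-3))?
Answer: 256/157 ≈ 1.6306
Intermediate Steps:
h = 8
S(X) = 2*X/(7 + X) (S(X) = (2*X)/(7 + X) = 2*X/(7 + X))
(127 + 1)/(h*10 + S(-3)) = (127 + 1)/(8*10 + 2*(-3)/(7 - 3)) = 128/(80 + 2*(-3)/4) = 128/(80 + 2*(-3)*(¼)) = 128/(80 - 3/2) = 128/(157/2) = (2/157)*128 = 256/157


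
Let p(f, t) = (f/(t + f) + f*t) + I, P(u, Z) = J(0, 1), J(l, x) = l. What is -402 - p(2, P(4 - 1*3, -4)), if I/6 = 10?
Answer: -463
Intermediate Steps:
I = 60 (I = 6*10 = 60)
P(u, Z) = 0
p(f, t) = 60 + f*t + f/(f + t) (p(f, t) = (f/(t + f) + f*t) + 60 = (f/(f + t) + f*t) + 60 = (f*t + f/(f + t)) + 60 = 60 + f*t + f/(f + t))
-402 - p(2, P(4 - 1*3, -4)) = -402 - (60*0 + 61*2 + 2*0**2 + 0*2**2)/(2 + 0) = -402 - (0 + 122 + 2*0 + 0*4)/2 = -402 - (0 + 122 + 0 + 0)/2 = -402 - 122/2 = -402 - 1*61 = -402 - 61 = -463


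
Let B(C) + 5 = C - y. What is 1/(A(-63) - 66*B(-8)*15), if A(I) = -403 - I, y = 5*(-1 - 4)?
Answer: -1/12220 ≈ -8.1833e-5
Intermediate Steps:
y = -25 (y = 5*(-5) = -25)
B(C) = 20 + C (B(C) = -5 + (C - 1*(-25)) = -5 + (C + 25) = -5 + (25 + C) = 20 + C)
1/(A(-63) - 66*B(-8)*15) = 1/((-403 - 1*(-63)) - 66*(20 - 8)*15) = 1/((-403 + 63) - 66*12*15) = 1/(-340 - 792*15) = 1/(-340 - 11880) = 1/(-12220) = -1/12220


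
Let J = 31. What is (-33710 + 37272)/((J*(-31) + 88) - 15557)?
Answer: -1781/8215 ≈ -0.21680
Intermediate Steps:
(-33710 + 37272)/((J*(-31) + 88) - 15557) = (-33710 + 37272)/((31*(-31) + 88) - 15557) = 3562/((-961 + 88) - 15557) = 3562/(-873 - 15557) = 3562/(-16430) = 3562*(-1/16430) = -1781/8215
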